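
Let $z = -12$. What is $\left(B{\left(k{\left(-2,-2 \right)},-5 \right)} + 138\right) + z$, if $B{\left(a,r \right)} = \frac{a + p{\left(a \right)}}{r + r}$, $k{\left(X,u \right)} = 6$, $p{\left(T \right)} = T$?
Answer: $\frac{624}{5} \approx 124.8$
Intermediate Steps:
$B{\left(a,r \right)} = \frac{a}{r}$ ($B{\left(a,r \right)} = \frac{a + a}{r + r} = \frac{2 a}{2 r} = 2 a \frac{1}{2 r} = \frac{a}{r}$)
$\left(B{\left(k{\left(-2,-2 \right)},-5 \right)} + 138\right) + z = \left(\frac{6}{-5} + 138\right) - 12 = \left(6 \left(- \frac{1}{5}\right) + 138\right) - 12 = \left(- \frac{6}{5} + 138\right) - 12 = \frac{684}{5} - 12 = \frac{624}{5}$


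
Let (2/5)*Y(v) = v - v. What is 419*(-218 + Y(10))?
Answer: -91342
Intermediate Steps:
Y(v) = 0 (Y(v) = 5*(v - v)/2 = (5/2)*0 = 0)
419*(-218 + Y(10)) = 419*(-218 + 0) = 419*(-218) = -91342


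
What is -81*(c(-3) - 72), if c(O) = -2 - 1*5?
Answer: 6399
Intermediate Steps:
c(O) = -7 (c(O) = -2 - 5 = -7)
-81*(c(-3) - 72) = -81*(-7 - 72) = -81*(-79) = 6399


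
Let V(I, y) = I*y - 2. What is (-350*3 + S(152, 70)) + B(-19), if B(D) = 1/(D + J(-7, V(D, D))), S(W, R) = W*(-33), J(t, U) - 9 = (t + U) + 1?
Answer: -2080637/343 ≈ -6066.0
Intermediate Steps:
V(I, y) = -2 + I*y
J(t, U) = 10 + U + t (J(t, U) = 9 + ((t + U) + 1) = 9 + ((U + t) + 1) = 9 + (1 + U + t) = 10 + U + t)
S(W, R) = -33*W
B(D) = 1/(1 + D + D²) (B(D) = 1/(D + (10 + (-2 + D*D) - 7)) = 1/(D + (10 + (-2 + D²) - 7)) = 1/(D + (1 + D²)) = 1/(1 + D + D²))
(-350*3 + S(152, 70)) + B(-19) = (-350*3 - 33*152) + 1/(1 - 19 + (-19)²) = (-1050 - 5016) + 1/(1 - 19 + 361) = -6066 + 1/343 = -2080637/343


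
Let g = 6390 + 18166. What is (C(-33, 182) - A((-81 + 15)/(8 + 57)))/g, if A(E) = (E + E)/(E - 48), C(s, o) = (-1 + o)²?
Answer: 17396069/13039236 ≈ 1.3341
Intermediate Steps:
A(E) = 2*E/(-48 + E) (A(E) = (2*E)/(-48 + E) = 2*E/(-48 + E))
g = 24556
(C(-33, 182) - A((-81 + 15)/(8 + 57)))/g = ((-1 + 182)² - 2*(-81 + 15)/(8 + 57)/(-48 + (-81 + 15)/(8 + 57)))/24556 = (181² - 2*(-66/65)/(-48 - 66/65))*(1/24556) = (32761 - 2*(-66*1/65)/(-48 - 66*1/65))*(1/24556) = (32761 - 2*(-66)/(65*(-48 - 66/65)))*(1/24556) = (32761 - 2*(-66)/(65*(-3186/65)))*(1/24556) = (32761 - 2*(-66)*(-65)/(65*3186))*(1/24556) = (32761 - 1*22/531)*(1/24556) = (32761 - 22/531)*(1/24556) = (17396069/531)*(1/24556) = 17396069/13039236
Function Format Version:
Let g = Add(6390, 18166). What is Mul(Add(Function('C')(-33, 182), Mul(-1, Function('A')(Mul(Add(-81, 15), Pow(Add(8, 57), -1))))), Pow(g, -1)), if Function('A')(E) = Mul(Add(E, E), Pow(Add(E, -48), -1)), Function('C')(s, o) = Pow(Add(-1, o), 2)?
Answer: Rational(17396069, 13039236) ≈ 1.3341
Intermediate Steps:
Function('A')(E) = Mul(2, E, Pow(Add(-48, E), -1)) (Function('A')(E) = Mul(Mul(2, E), Pow(Add(-48, E), -1)) = Mul(2, E, Pow(Add(-48, E), -1)))
g = 24556
Mul(Add(Function('C')(-33, 182), Mul(-1, Function('A')(Mul(Add(-81, 15), Pow(Add(8, 57), -1))))), Pow(g, -1)) = Mul(Add(Pow(Add(-1, 182), 2), Mul(-1, Mul(2, Mul(Add(-81, 15), Pow(Add(8, 57), -1)), Pow(Add(-48, Mul(Add(-81, 15), Pow(Add(8, 57), -1))), -1)))), Pow(24556, -1)) = Mul(Add(Pow(181, 2), Mul(-1, Mul(2, Mul(-66, Pow(65, -1)), Pow(Add(-48, Mul(-66, Pow(65, -1))), -1)))), Rational(1, 24556)) = Mul(Add(32761, Mul(-1, Mul(2, Mul(-66, Rational(1, 65)), Pow(Add(-48, Mul(-66, Rational(1, 65))), -1)))), Rational(1, 24556)) = Mul(Add(32761, Mul(-1, Mul(2, Rational(-66, 65), Pow(Add(-48, Rational(-66, 65)), -1)))), Rational(1, 24556)) = Mul(Add(32761, Mul(-1, Mul(2, Rational(-66, 65), Pow(Rational(-3186, 65), -1)))), Rational(1, 24556)) = Mul(Add(32761, Mul(-1, Mul(2, Rational(-66, 65), Rational(-65, 3186)))), Rational(1, 24556)) = Mul(Add(32761, Mul(-1, Rational(22, 531))), Rational(1, 24556)) = Mul(Add(32761, Rational(-22, 531)), Rational(1, 24556)) = Mul(Rational(17396069, 531), Rational(1, 24556)) = Rational(17396069, 13039236)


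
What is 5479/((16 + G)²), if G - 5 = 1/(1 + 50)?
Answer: 14250879/1149184 ≈ 12.401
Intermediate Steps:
G = 256/51 (G = 5 + 1/(1 + 50) = 5 + 1/51 = 256/51 ≈ 5.0196)
5479/((16 + G)²) = 5479/((16 + 256/51)²) = 5479/((1072/51)²) = 5479/(1149184/2601) = 5479*(2601/1149184) = 14250879/1149184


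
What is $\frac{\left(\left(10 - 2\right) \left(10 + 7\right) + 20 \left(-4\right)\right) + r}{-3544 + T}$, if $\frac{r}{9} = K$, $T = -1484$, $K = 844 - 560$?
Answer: $- \frac{653}{1257} \approx -0.51949$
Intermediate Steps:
$K = 284$
$r = 2556$ ($r = 9 \cdot 284 = 2556$)
$\frac{\left(\left(10 - 2\right) \left(10 + 7\right) + 20 \left(-4\right)\right) + r}{-3544 + T} = \frac{\left(\left(10 - 2\right) \left(10 + 7\right) + 20 \left(-4\right)\right) + 2556}{-3544 - 1484} = \frac{\left(8 \cdot 17 - 80\right) + 2556}{-5028} = \left(\left(136 - 80\right) + 2556\right) \left(- \frac{1}{5028}\right) = \left(56 + 2556\right) \left(- \frac{1}{5028}\right) = 2612 \left(- \frac{1}{5028}\right) = - \frac{653}{1257}$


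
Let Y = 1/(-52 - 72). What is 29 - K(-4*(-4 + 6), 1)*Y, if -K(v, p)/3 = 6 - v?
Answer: 1777/62 ≈ 28.661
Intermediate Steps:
K(v, p) = -18 + 3*v (K(v, p) = -3*(6 - v) = -18 + 3*v)
Y = -1/124 (Y = 1/(-124) = -1/124 ≈ -0.0080645)
29 - K(-4*(-4 + 6), 1)*Y = 29 - (-18 + 3*(-4*(-4 + 6)))*(-1)/124 = 29 - (-18 + 3*(-4*2))*(-1)/124 = 29 - (-18 + 3*(-8))*(-1)/124 = 29 - (-18 - 24)*(-1)/124 = 29 - (-42)*(-1)/124 = 29 - 1*21/62 = 29 - 21/62 = 1777/62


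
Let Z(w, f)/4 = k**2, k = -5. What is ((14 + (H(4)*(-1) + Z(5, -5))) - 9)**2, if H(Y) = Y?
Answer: 10201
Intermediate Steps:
Z(w, f) = 100 (Z(w, f) = 4*(-5)**2 = 4*25 = 100)
((14 + (H(4)*(-1) + Z(5, -5))) - 9)**2 = ((14 + (4*(-1) + 100)) - 9)**2 = ((14 + (-4 + 100)) - 9)**2 = ((14 + 96) - 9)**2 = (110 - 9)**2 = 101**2 = 10201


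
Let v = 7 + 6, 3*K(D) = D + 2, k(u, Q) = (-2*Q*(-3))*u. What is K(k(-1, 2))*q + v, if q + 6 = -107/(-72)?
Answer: 3029/108 ≈ 28.046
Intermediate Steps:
k(u, Q) = 6*Q*u (k(u, Q) = (-(-6)*Q)*u = (6*Q)*u = 6*Q*u)
K(D) = 2/3 + D/3 (K(D) = (D + 2)/3 = (2 + D)/3 = 2/3 + D/3)
v = 13
q = -325/72 (q = -6 - 107/(-72) = -6 - 107*(-1/72) = -6 + 107/72 = -325/72 ≈ -4.5139)
K(k(-1, 2))*q + v = (2/3 + (6*2*(-1))/3)*(-325/72) + 13 = (2/3 + (1/3)*(-12))*(-325/72) + 13 = (2/3 - 4)*(-325/72) + 13 = -10/3*(-325/72) + 13 = 1625/108 + 13 = 3029/108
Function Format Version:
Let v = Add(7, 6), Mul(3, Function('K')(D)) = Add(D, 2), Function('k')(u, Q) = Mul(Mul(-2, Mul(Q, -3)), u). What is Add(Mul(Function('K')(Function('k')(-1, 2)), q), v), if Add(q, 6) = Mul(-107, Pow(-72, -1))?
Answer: Rational(3029, 108) ≈ 28.046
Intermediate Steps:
Function('k')(u, Q) = Mul(6, Q, u) (Function('k')(u, Q) = Mul(Mul(-2, Mul(-3, Q)), u) = Mul(Mul(6, Q), u) = Mul(6, Q, u))
Function('K')(D) = Add(Rational(2, 3), Mul(Rational(1, 3), D)) (Function('K')(D) = Mul(Rational(1, 3), Add(D, 2)) = Mul(Rational(1, 3), Add(2, D)) = Add(Rational(2, 3), Mul(Rational(1, 3), D)))
v = 13
q = Rational(-325, 72) (q = Add(-6, Mul(-107, Pow(-72, -1))) = Add(-6, Mul(-107, Rational(-1, 72))) = Add(-6, Rational(107, 72)) = Rational(-325, 72) ≈ -4.5139)
Add(Mul(Function('K')(Function('k')(-1, 2)), q), v) = Add(Mul(Add(Rational(2, 3), Mul(Rational(1, 3), Mul(6, 2, -1))), Rational(-325, 72)), 13) = Add(Mul(Add(Rational(2, 3), Mul(Rational(1, 3), -12)), Rational(-325, 72)), 13) = Add(Mul(Add(Rational(2, 3), -4), Rational(-325, 72)), 13) = Add(Mul(Rational(-10, 3), Rational(-325, 72)), 13) = Add(Rational(1625, 108), 13) = Rational(3029, 108)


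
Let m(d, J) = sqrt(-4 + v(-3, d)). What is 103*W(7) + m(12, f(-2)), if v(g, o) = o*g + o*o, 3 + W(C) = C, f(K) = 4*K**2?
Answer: 412 + 2*sqrt(26) ≈ 422.20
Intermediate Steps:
W(C) = -3 + C
v(g, o) = o**2 + g*o (v(g, o) = g*o + o**2 = o**2 + g*o)
m(d, J) = sqrt(-4 + d*(-3 + d))
103*W(7) + m(12, f(-2)) = 103*(-3 + 7) + sqrt(-4 + 12*(-3 + 12)) = 103*4 + sqrt(-4 + 12*9) = 412 + sqrt(-4 + 108) = 412 + sqrt(104) = 412 + 2*sqrt(26)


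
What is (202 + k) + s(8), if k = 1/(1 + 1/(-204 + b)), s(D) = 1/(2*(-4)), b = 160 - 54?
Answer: 157439/776 ≈ 202.89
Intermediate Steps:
b = 106
s(D) = -1/8 (s(D) = 1/(-8) = -1/8)
k = 98/97 (k = 1/(1 + 1/(-204 + 106)) = 1/(1 + 1/(-98)) = 1/(1 - 1/98) = 1/(97/98) = 98/97 ≈ 1.0103)
(202 + k) + s(8) = (202 + 98/97) - 1/8 = 19692/97 - 1/8 = 157439/776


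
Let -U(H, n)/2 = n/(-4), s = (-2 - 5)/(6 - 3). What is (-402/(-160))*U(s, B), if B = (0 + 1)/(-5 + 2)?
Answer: -67/160 ≈ -0.41875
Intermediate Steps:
s = -7/3 ≈ -2.3333
B = -⅓ (B = 1/(-3) = 1*(-⅓) = -⅓ ≈ -0.33333)
U(H, n) = n/2 (U(H, n) = -2*n/(-4) = -2*n*(-1)/4 = -(-1)*n/2 = n/2)
(-402/(-160))*U(s, B) = (-402/(-160))*((½)*(-⅓)) = -402*(-1/160)*(-⅙) = (201/80)*(-⅙) = -67/160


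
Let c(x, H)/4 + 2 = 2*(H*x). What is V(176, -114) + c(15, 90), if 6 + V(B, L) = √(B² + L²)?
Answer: 10786 + 2*√10993 ≈ 10996.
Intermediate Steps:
V(B, L) = -6 + √(B² + L²)
c(x, H) = -8 + 8*H*x (c(x, H) = -8 + 4*(2*(H*x)) = -8 + 4*(2*H*x) = -8 + 8*H*x)
V(176, -114) + c(15, 90) = (-6 + √(176² + (-114)²)) + (-8 + 8*90*15) = (-6 + √(30976 + 12996)) + (-8 + 10800) = (-6 + √43972) + 10792 = (-6 + 2*√10993) + 10792 = 10786 + 2*√10993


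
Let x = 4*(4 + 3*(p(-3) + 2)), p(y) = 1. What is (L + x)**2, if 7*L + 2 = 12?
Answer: 139876/49 ≈ 2854.6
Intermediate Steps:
L = 10/7 (L = -2/7 + (1/7)*12 = -2/7 + 12/7 = 10/7 ≈ 1.4286)
x = 52 (x = 4*(4 + 3*(1 + 2)) = 4*(4 + 3*3) = 4*(4 + 9) = 4*13 = 52)
(L + x)**2 = (10/7 + 52)**2 = (374/7)**2 = 139876/49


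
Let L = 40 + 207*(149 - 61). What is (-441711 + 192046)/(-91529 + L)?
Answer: 249665/73273 ≈ 3.4073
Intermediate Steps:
L = 18256 (L = 40 + 207*88 = 40 + 18216 = 18256)
(-441711 + 192046)/(-91529 + L) = (-441711 + 192046)/(-91529 + 18256) = -249665/(-73273) = -249665*(-1/73273) = 249665/73273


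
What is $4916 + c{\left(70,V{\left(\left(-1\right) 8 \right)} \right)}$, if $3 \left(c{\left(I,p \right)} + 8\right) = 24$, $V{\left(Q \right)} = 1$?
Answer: $4916$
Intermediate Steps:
$c{\left(I,p \right)} = 0$ ($c{\left(I,p \right)} = -8 + \frac{1}{3} \cdot 24 = -8 + 8 = 0$)
$4916 + c{\left(70,V{\left(\left(-1\right) 8 \right)} \right)} = 4916 + 0 = 4916$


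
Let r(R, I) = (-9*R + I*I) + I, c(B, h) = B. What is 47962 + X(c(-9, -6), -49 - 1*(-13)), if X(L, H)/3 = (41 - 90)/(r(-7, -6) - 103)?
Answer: 479767/10 ≈ 47977.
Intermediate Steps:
r(R, I) = I + I² - 9*R (r(R, I) = (-9*R + I²) + I = (I² - 9*R) + I = I + I² - 9*R)
X(L, H) = 147/10 (X(L, H) = 3*((41 - 90)/((-6 + (-6)² - 9*(-7)) - 103)) = 3*(-49/((-6 + 36 + 63) - 103)) = 3*(-49/(93 - 103)) = 3*(-49/(-10)) = 3*(-49*(-⅒)) = 3*(49/10) = 147/10)
47962 + X(c(-9, -6), -49 - 1*(-13)) = 47962 + 147/10 = 479767/10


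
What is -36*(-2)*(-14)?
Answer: -1008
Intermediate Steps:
-36*(-2)*(-14) = 72*(-14) = -1008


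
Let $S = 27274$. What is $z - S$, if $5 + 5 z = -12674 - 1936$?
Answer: $-30197$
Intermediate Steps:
$z = -2923$ ($z = -1 + \frac{-12674 - 1936}{5} = -1 + \frac{1}{5} \left(-14610\right) = -1 - 2922 = -2923$)
$z - S = -2923 - 27274 = -30197$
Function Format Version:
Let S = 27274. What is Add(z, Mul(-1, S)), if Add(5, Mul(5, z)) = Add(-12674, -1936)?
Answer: -30197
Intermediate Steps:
z = -2923 (z = Add(-1, Mul(Rational(1, 5), Add(-12674, -1936))) = Add(-1, Mul(Rational(1, 5), -14610)) = Add(-1, -2922) = -2923)
Add(z, Mul(-1, S)) = Add(-2923, Mul(-1, 27274)) = Add(-2923, -27274) = -30197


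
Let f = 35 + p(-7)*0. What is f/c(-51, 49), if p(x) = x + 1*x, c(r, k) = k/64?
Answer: 320/7 ≈ 45.714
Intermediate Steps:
c(r, k) = k/64 (c(r, k) = k*(1/64) = k/64)
p(x) = 2*x (p(x) = x + x = 2*x)
f = 35 (f = 35 + (2*(-7))*0 = 35 - 14*0 = 35 + 0 = 35)
f/c(-51, 49) = 35/(((1/64)*49)) = 35/(49/64) = 35*(64/49) = 320/7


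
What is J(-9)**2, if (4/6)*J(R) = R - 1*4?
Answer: 1521/4 ≈ 380.25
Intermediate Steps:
J(R) = -6 + 3*R/2 (J(R) = 3*(R - 1*4)/2 = 3*(R - 4)/2 = 3*(-4 + R)/2 = -6 + 3*R/2)
J(-9)**2 = (-6 + (3/2)*(-9))**2 = (-6 - 27/2)**2 = (-39/2)**2 = 1521/4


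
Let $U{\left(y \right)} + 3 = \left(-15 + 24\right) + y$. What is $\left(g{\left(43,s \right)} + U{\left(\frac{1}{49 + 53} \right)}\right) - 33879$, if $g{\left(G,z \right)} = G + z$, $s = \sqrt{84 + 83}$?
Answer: $- \frac{3450659}{102} + \sqrt{167} \approx -33817.0$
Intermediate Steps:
$s = \sqrt{167} \approx 12.923$
$U{\left(y \right)} = 6 + y$ ($U{\left(y \right)} = -3 + \left(\left(-15 + 24\right) + y\right) = -3 + \left(9 + y\right) = 6 + y$)
$\left(g{\left(43,s \right)} + U{\left(\frac{1}{49 + 53} \right)}\right) - 33879 = \left(\left(43 + \sqrt{167}\right) + \left(6 + \frac{1}{49 + 53}\right)\right) - 33879 = \left(\left(43 + \sqrt{167}\right) + \left(6 + \frac{1}{102}\right)\right) - 33879 = \left(\left(43 + \sqrt{167}\right) + \frac{613}{102}\right) - 33879 = \left(\frac{4999}{102} + \sqrt{167}\right) - 33879 = - \frac{3450659}{102} + \sqrt{167}$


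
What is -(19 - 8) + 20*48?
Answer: 949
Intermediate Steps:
-(19 - 8) + 20*48 = -1*11 + 960 = -11 + 960 = 949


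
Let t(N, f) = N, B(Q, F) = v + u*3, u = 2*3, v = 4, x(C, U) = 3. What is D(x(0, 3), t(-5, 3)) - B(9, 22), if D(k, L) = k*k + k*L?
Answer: -28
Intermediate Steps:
u = 6
B(Q, F) = 22 (B(Q, F) = 4 + 6*3 = 4 + 18 = 22)
D(k, L) = k² + L*k
D(x(0, 3), t(-5, 3)) - B(9, 22) = 3*(-5 + 3) - 1*22 = 3*(-2) - 22 = -6 - 22 = -28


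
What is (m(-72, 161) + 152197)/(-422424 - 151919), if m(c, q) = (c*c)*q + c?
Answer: -986749/574343 ≈ -1.7180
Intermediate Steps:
m(c, q) = c + q*c² (m(c, q) = c²*q + c = q*c² + c = c + q*c²)
(m(-72, 161) + 152197)/(-422424 - 151919) = (-72*(1 - 72*161) + 152197)/(-422424 - 151919) = (-72*(1 - 11592) + 152197)/(-574343) = (-72*(-11591) + 152197)*(-1/574343) = (834552 + 152197)*(-1/574343) = 986749*(-1/574343) = -986749/574343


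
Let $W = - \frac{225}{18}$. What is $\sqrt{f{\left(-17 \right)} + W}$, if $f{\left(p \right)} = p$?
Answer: $\frac{i \sqrt{118}}{2} \approx 5.4314 i$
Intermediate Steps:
$W = - \frac{25}{2}$ ($W = \left(-225\right) \frac{1}{18} = - \frac{25}{2} \approx -12.5$)
$\sqrt{f{\left(-17 \right)} + W} = \sqrt{-17 - \frac{25}{2}} = \sqrt{- \frac{59}{2}} = \frac{i \sqrt{118}}{2}$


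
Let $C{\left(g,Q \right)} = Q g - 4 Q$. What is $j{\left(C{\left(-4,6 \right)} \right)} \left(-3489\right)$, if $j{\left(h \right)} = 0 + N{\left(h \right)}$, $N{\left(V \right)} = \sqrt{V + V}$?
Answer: $- 13956 i \sqrt{6} \approx - 34185.0 i$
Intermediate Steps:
$N{\left(V \right)} = \sqrt{2} \sqrt{V}$ ($N{\left(V \right)} = \sqrt{2 V} = \sqrt{2} \sqrt{V}$)
$C{\left(g,Q \right)} = - 4 Q + Q g$
$j{\left(h \right)} = \sqrt{2} \sqrt{h}$ ($j{\left(h \right)} = 0 + \sqrt{2} \sqrt{h} = \sqrt{2} \sqrt{h}$)
$j{\left(C{\left(-4,6 \right)} \right)} \left(-3489\right) = \sqrt{2} \sqrt{6 \left(-4 - 4\right)} \left(-3489\right) = \sqrt{2} \sqrt{6 \left(-8\right)} \left(-3489\right) = \sqrt{2} \sqrt{-48} \left(-3489\right) = \sqrt{2} \cdot 4 i \sqrt{3} \left(-3489\right) = 4 i \sqrt{6} \left(-3489\right) = - 13956 i \sqrt{6}$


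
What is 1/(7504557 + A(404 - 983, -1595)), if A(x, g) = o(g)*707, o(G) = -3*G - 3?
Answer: 1/10885431 ≈ 9.1866e-8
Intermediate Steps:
o(G) = -3 - 3*G
A(x, g) = -2121 - 2121*g (A(x, g) = (-3 - 3*g)*707 = -2121 - 2121*g)
1/(7504557 + A(404 - 983, -1595)) = 1/(7504557 + (-2121 - 2121*(-1595))) = 1/(7504557 + (-2121 + 3382995)) = 1/(7504557 + 3380874) = 1/10885431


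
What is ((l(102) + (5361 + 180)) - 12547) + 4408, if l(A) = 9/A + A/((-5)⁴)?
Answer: -55202157/21250 ≈ -2597.8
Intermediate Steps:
l(A) = 9/A + A/625
((l(102) + (5361 + 180)) - 12547) + 4408 = (((9/102 + (1/625)*102) + (5361 + 180)) - 12547) + 4408 = (((9*(1/102) + 102/625) + 5541) - 12547) + 4408 = (((3/34 + 102/625) + 5541) - 12547) + 4408 = ((5343/21250 + 5541) - 12547) + 4408 = (117751593/21250 - 12547) + 4408 = -148872157/21250 + 4408 = -55202157/21250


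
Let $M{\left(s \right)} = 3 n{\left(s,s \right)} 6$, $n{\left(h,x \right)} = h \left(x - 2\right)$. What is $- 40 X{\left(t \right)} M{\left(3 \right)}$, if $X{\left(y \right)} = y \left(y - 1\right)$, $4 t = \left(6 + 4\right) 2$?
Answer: $-43200$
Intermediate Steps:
$n{\left(h,x \right)} = h \left(-2 + x\right)$
$t = 5$ ($t = \frac{\left(6 + 4\right) 2}{4} = \frac{10 \cdot 2}{4} = \frac{1}{4} \cdot 20 = 5$)
$M{\left(s \right)} = 18 s \left(-2 + s\right)$ ($M{\left(s \right)} = 3 s \left(-2 + s\right) 6 = 18 s \left(-2 + s\right)$)
$X{\left(y \right)} = y \left(-1 + y\right)$
$- 40 X{\left(t \right)} M{\left(3 \right)} = - 40 \cdot 5 \left(-1 + 5\right) 18 \cdot 3 \left(-2 + 3\right) = - 40 \cdot 5 \cdot 4 \cdot 18 \cdot 3 \cdot 1 = \left(-40\right) 20 \cdot 54 = \left(-800\right) 54 = -43200$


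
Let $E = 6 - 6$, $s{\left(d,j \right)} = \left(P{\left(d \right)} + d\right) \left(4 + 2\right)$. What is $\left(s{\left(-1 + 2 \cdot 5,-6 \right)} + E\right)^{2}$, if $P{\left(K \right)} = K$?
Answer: $11664$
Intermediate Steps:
$s{\left(d,j \right)} = 12 d$ ($s{\left(d,j \right)} = \left(d + d\right) \left(4 + 2\right) = 2 d 6 = 12 d$)
$E = 0$ ($E = 6 - 6 = 0$)
$\left(s{\left(-1 + 2 \cdot 5,-6 \right)} + E\right)^{2} = \left(12 \left(-1 + 2 \cdot 5\right) + 0\right)^{2} = \left(12 \left(-1 + 10\right) + 0\right)^{2} = \left(12 \cdot 9 + 0\right)^{2} = \left(108 + 0\right)^{2} = 108^{2} = 11664$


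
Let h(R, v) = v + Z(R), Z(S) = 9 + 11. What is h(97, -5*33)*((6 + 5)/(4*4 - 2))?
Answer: -1595/14 ≈ -113.93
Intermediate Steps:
Z(S) = 20
h(R, v) = 20 + v (h(R, v) = v + 20 = 20 + v)
h(97, -5*33)*((6 + 5)/(4*4 - 2)) = (20 - 5*33)*((6 + 5)/(4*4 - 2)) = (20 - 165)*(11/(16 - 2)) = -1595/14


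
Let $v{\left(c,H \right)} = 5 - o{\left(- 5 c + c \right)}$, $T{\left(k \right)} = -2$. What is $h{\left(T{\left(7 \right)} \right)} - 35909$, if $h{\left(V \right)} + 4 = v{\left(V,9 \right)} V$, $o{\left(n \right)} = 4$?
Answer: $-35915$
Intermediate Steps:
$v{\left(c,H \right)} = 1$ ($v{\left(c,H \right)} = 5 - 4 = 1$)
$h{\left(V \right)} = -4 + V$ ($h{\left(V \right)} = -4 + 1 V = -4 + V$)
$h{\left(T{\left(7 \right)} \right)} - 35909 = \left(-4 - 2\right) - 35909 = -6 - 35909 = -35915$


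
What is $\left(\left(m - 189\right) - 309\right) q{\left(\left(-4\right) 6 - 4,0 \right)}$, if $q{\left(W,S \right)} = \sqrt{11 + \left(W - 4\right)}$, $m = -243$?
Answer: $- 741 i \sqrt{21} \approx - 3395.7 i$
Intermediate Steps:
$q{\left(W,S \right)} = \sqrt{7 + W}$ ($q{\left(W,S \right)} = \sqrt{11 + \left(-4 + W\right)} = \sqrt{7 + W}$)
$\left(\left(m - 189\right) - 309\right) q{\left(\left(-4\right) 6 - 4,0 \right)} = \left(\left(-243 - 189\right) - 309\right) \sqrt{7 - 28} = \left(-432 - 309\right) \sqrt{7 - 28} = - 741 \sqrt{-21} = - 741 i \sqrt{21}$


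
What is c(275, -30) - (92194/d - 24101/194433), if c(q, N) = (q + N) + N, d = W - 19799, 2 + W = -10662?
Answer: 1292107427750/5923012479 ≈ 218.15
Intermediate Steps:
W = -10664 (W = -2 - 10662 = -10664)
d = -30463 (d = -10664 - 19799 = -30463)
c(q, N) = q + 2*N (c(q, N) = (N + q) + N = q + 2*N)
c(275, -30) - (92194/d - 24101/194433) = (275 + 2*(-30)) - (92194/(-30463) - 24101/194433) = (275 - 60) - (92194*(-1/30463) - 24101*1/194433) = 215 - (-92194/30463 - 24101/194433) = 215 - 1*(-18659744765/5923012479) = 215 + 18659744765/5923012479 = 1292107427750/5923012479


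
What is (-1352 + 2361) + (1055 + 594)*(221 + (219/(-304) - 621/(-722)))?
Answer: 2112100631/5776 ≈ 3.6567e+5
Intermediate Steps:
(-1352 + 2361) + (1055 + 594)*(221 + (219/(-304) - 621/(-722))) = 1009 + 1649*(221 + (219*(-1/304) - 621*(-1/722))) = 1009 + 1649*(221 + (-219/304 + 621/722)) = 1009 + 1649*(221 + 807/5776) = 1009 + 1649*(1277303/5776) = 1009 + 2106272647/5776 = 2112100631/5776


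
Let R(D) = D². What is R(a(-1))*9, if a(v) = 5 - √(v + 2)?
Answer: 144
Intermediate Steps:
a(v) = 5 - √(2 + v)
R(a(-1))*9 = (5 - √(2 - 1))²*9 = (5 - √1)²*9 = (5 - 1*1)²*9 = (5 - 1)²*9 = 4²*9 = 16*9 = 144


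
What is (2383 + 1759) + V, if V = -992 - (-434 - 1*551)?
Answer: 4135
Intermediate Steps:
V = -7 (V = -992 - (-434 - 551) = -992 - 1*(-985) = -992 + 985 = -7)
(2383 + 1759) + V = (2383 + 1759) - 7 = 4142 - 7 = 4135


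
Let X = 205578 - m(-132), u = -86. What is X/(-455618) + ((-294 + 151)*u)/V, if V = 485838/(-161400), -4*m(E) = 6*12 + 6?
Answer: -301484926515935/73785512628 ≈ -4086.0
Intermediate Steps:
m(E) = -39/2 (m(E) = -(6*12 + 6)/4 = -(72 + 6)/4 = -¼*78 = -39/2)
V = -80973/26900 (V = 485838*(-1/161400) = -80973/26900 ≈ -3.0101)
X = 411195/2 (X = 205578 - 1*(-39/2) = 205578 + 39/2 = 411195/2 ≈ 2.0560e+5)
X/(-455618) + ((-294 + 151)*u)/V = (411195/2)/(-455618) + ((-294 + 151)*(-86))/(-80973/26900) = (411195/2)*(-1/455618) - 143*(-86)*(-26900/80973) = -411195/911236 + 12298*(-26900/80973) = -411195/911236 - 330816200/80973 = -301484926515935/73785512628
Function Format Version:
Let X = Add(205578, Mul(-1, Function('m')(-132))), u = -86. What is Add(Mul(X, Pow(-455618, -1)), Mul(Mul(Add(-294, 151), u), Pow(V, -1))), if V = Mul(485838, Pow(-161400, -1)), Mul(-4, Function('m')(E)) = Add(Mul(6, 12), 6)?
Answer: Rational(-301484926515935, 73785512628) ≈ -4086.0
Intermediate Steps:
Function('m')(E) = Rational(-39, 2) (Function('m')(E) = Mul(Rational(-1, 4), Add(Mul(6, 12), 6)) = Mul(Rational(-1, 4), Add(72, 6)) = Mul(Rational(-1, 4), 78) = Rational(-39, 2))
V = Rational(-80973, 26900) (V = Mul(485838, Rational(-1, 161400)) = Rational(-80973, 26900) ≈ -3.0101)
X = Rational(411195, 2) (X = Add(205578, Mul(-1, Rational(-39, 2))) = Add(205578, Rational(39, 2)) = Rational(411195, 2) ≈ 2.0560e+5)
Add(Mul(X, Pow(-455618, -1)), Mul(Mul(Add(-294, 151), u), Pow(V, -1))) = Add(Mul(Rational(411195, 2), Pow(-455618, -1)), Mul(Mul(Add(-294, 151), -86), Pow(Rational(-80973, 26900), -1))) = Add(Mul(Rational(411195, 2), Rational(-1, 455618)), Mul(Mul(-143, -86), Rational(-26900, 80973))) = Add(Rational(-411195, 911236), Mul(12298, Rational(-26900, 80973))) = Add(Rational(-411195, 911236), Rational(-330816200, 80973)) = Rational(-301484926515935, 73785512628)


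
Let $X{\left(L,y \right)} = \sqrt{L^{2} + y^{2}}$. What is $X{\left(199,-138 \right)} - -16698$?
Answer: $16698 + \sqrt{58645} \approx 16940.0$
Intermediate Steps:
$X{\left(199,-138 \right)} - -16698 = \sqrt{199^{2} + \left(-138\right)^{2}} - -16698 = \sqrt{39601 + 19044} + 16698 = \sqrt{58645} + 16698 = 16698 + \sqrt{58645}$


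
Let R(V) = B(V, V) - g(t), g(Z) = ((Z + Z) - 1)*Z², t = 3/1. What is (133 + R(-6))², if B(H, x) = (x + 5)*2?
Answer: 7396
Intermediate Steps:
B(H, x) = 10 + 2*x (B(H, x) = (5 + x)*2 = 10 + 2*x)
t = 3 (t = 3*1 = 3)
g(Z) = Z²*(-1 + 2*Z) (g(Z) = (2*Z - 1)*Z² = (-1 + 2*Z)*Z² = Z²*(-1 + 2*Z))
R(V) = -35 + 2*V (R(V) = (10 + 2*V) - 3²*(-1 + 2*3) = (10 + 2*V) - 9*(-1 + 6) = (10 + 2*V) - 9*5 = (10 + 2*V) - 1*45 = (10 + 2*V) - 45 = -35 + 2*V)
(133 + R(-6))² = (133 + (-35 + 2*(-6)))² = (133 + (-35 - 12))² = (133 - 47)² = 86² = 7396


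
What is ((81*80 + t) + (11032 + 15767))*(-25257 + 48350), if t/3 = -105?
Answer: 761237652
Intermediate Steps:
t = -315 (t = 3*(-105) = -315)
((81*80 + t) + (11032 + 15767))*(-25257 + 48350) = ((81*80 - 315) + (11032 + 15767))*(-25257 + 48350) = ((6480 - 315) + 26799)*23093 = (6165 + 26799)*23093 = 32964*23093 = 761237652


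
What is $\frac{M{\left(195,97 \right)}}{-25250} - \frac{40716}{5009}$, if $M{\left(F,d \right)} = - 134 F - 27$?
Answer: $- \frac{897058587}{126477250} \approx -7.0927$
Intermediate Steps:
$M{\left(F,d \right)} = -27 - 134 F$
$\frac{M{\left(195,97 \right)}}{-25250} - \frac{40716}{5009} = \frac{-27 - 26130}{-25250} - \frac{40716}{5009} = \left(-27 - 26130\right) \left(- \frac{1}{25250}\right) - \frac{40716}{5009} = \left(-26157\right) \left(- \frac{1}{25250}\right) - \frac{40716}{5009} = \frac{26157}{25250} - \frac{40716}{5009} = - \frac{897058587}{126477250}$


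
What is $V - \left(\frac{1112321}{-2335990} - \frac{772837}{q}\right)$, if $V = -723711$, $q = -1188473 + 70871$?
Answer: $- \frac{472349501336527792}{652676773995} \approx -7.2371 \cdot 10^{5}$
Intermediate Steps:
$q = -1117602$
$V - \left(\frac{1112321}{-2335990} - \frac{772837}{q}\right) = -723711 - \left(\frac{1112321}{-2335990} - \frac{772837}{-1117602}\right) = -723711 - \left(1112321 \left(- \frac{1}{2335990}\right) - - \frac{772837}{1117602}\right) = -723711 - \left(- \frac{1112321}{2335990} + \frac{772837}{1117602}\right) = -723711 - \frac{140551832347}{652676773995} = - \frac{472349501336527792}{652676773995}$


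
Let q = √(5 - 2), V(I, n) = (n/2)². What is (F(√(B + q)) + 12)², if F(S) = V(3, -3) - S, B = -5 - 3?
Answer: (57 - 4*I*√(8 - √3))²/16 ≈ 196.79 - 71.352*I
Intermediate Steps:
B = -8
V(I, n) = n²/4 (V(I, n) = (n*(½))² = (n/2)² = n²/4)
q = √3 ≈ 1.7320
F(S) = 9/4 - S (F(S) = (¼)*(-3)² - S = (¼)*9 - S = 9/4 - S)
(F(√(B + q)) + 12)² = ((9/4 - √(-8 + √3)) + 12)² = (57/4 - √(-8 + √3))²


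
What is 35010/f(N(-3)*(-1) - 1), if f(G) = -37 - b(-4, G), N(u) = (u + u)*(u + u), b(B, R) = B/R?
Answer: -1295370/1373 ≈ -943.46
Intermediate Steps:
N(u) = 4*u² (N(u) = (2*u)*(2*u) = 4*u²)
f(G) = -37 + 4/G (f(G) = -37 - (-4)/G = -37 + 4/G)
35010/f(N(-3)*(-1) - 1) = 35010/(-37 + 4/((4*(-3)²)*(-1) - 1)) = 35010/(-37 + 4/((4*9)*(-1) - 1)) = 35010/(-37 + 4/(36*(-1) - 1)) = 35010/(-37 + 4/(-36 - 1)) = 35010/(-37 + 4/(-37)) = 35010/(-37 + 4*(-1/37)) = 35010/(-37 - 4/37) = 35010/(-1373/37) = 35010*(-37/1373) = -1295370/1373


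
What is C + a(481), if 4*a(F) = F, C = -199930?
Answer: -799239/4 ≈ -1.9981e+5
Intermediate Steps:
a(F) = F/4
C + a(481) = -199930 + (¼)*481 = -199930 + 481/4 = -799239/4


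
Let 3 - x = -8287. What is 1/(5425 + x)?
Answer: 1/13715 ≈ 7.2913e-5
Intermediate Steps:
x = 8290 (x = 3 - 1*(-8287) = 3 + 8287 = 8290)
1/(5425 + x) = 1/(5425 + 8290) = 1/13715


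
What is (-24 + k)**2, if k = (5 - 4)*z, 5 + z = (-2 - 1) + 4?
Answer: 784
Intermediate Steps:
z = -4 (z = -5 + ((-2 - 1) + 4) = -5 + (-3 + 4) = -5 + 1 = -4)
k = -4 (k = (5 - 4)*(-4) = 1*(-4) = -4)
(-24 + k)**2 = (-24 - 4)**2 = (-28)**2 = 784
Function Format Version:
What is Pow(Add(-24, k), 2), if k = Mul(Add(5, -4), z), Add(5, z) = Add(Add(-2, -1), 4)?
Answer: 784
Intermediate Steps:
z = -4 (z = Add(-5, Add(Add(-2, -1), 4)) = Add(-5, Add(-3, 4)) = Add(-5, 1) = -4)
k = -4 (k = Mul(Add(5, -4), -4) = Mul(1, -4) = -4)
Pow(Add(-24, k), 2) = Pow(Add(-24, -4), 2) = Pow(-28, 2) = 784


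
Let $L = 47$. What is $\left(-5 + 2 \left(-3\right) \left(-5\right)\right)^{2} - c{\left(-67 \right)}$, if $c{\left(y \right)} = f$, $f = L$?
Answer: $578$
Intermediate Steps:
$f = 47$
$c{\left(y \right)} = 47$
$\left(-5 + 2 \left(-3\right) \left(-5\right)\right)^{2} - c{\left(-67 \right)} = \left(-5 + 2 \left(-3\right) \left(-5\right)\right)^{2} - 47 = \left(-5 - -30\right)^{2} - 47 = \left(-5 + 30\right)^{2} - 47 = 25^{2} - 47 = 625 - 47 = 578$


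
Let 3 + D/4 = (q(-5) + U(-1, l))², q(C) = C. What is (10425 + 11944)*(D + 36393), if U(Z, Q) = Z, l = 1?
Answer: 817027725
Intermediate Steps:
D = 132 (D = -12 + 4*(-5 - 1)² = -12 + 4*(-6)² = -12 + 4*36 = -12 + 144 = 132)
(10425 + 11944)*(D + 36393) = (10425 + 11944)*(132 + 36393) = 22369*36525 = 817027725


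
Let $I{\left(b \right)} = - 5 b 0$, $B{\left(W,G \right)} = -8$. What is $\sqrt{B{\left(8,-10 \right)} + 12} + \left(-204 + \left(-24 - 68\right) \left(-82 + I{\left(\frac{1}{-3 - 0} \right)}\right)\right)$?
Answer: $7342$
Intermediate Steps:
$I{\left(b \right)} = 0$
$\sqrt{B{\left(8,-10 \right)} + 12} + \left(-204 + \left(-24 - 68\right) \left(-82 + I{\left(\frac{1}{-3 - 0} \right)}\right)\right) = \sqrt{-8 + 12} - \left(204 - \left(-24 - 68\right) \left(-82 + 0\right)\right) = \sqrt{4} - -7340 = 2 + \left(-204 + 7544\right) = 2 + 7340 = 7342$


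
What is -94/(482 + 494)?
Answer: -47/488 ≈ -0.096311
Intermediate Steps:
-94/(482 + 494) = -94/976 = -94*1/976 = -47/488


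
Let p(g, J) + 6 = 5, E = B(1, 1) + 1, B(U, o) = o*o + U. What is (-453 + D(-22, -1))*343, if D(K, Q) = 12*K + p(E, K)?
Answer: -246274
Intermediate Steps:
B(U, o) = U + o**2 (B(U, o) = o**2 + U = U + o**2)
E = 3 (E = (1 + 1**2) + 1 = (1 + 1) + 1 = 2 + 1 = 3)
p(g, J) = -1 (p(g, J) = -6 + 5 = -1)
D(K, Q) = -1 + 12*K (D(K, Q) = 12*K - 1 = -1 + 12*K)
(-453 + D(-22, -1))*343 = (-453 + (-1 + 12*(-22)))*343 = (-453 + (-1 - 264))*343 = (-453 - 265)*343 = -718*343 = -246274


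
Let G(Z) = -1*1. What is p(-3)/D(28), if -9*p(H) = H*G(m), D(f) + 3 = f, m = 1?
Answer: -1/75 ≈ -0.013333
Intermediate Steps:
G(Z) = -1
D(f) = -3 + f
p(H) = H/9 (p(H) = -H*(-1)/9 = -(-1)*H/9 = H/9)
p(-3)/D(28) = ((⅑)*(-3))/(-3 + 28) = -⅓/25 = -⅓*1/25 = -1/75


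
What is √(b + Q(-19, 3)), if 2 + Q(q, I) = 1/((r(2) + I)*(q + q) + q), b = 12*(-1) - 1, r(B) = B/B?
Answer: I*√48754/57 ≈ 3.8737*I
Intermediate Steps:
r(B) = 1
b = -13 (b = -12 - 1 = -13)
Q(q, I) = -2 + 1/(q + 2*q*(1 + I)) (Q(q, I) = -2 + 1/((1 + I)*(q + q) + q) = -2 + 1/((1 + I)*(2*q) + q) = -2 + 1/(2*q*(1 + I) + q) = -2 + 1/(q + 2*q*(1 + I)))
√(b + Q(-19, 3)) = √(-13 + (1 - 6*(-19) - 4*3*(-19))/((-19)*(3 + 2*3))) = √(-13 - (1 + 114 + 228)/(19*(3 + 6))) = √(-13 - 1/19*343/9) = √(-13 - 1/19*⅑*343) = √(-13 - 343/171) = √(-2566/171) = I*√48754/57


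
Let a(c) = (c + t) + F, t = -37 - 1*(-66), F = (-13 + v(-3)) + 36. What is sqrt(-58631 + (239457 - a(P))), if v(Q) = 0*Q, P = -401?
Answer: 5*sqrt(7247) ≈ 425.65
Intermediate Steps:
v(Q) = 0
F = 23 (F = (-13 + 0) + 36 = -13 + 36 = 23)
t = 29 (t = -37 + 66 = 29)
a(c) = 52 + c (a(c) = (c + 29) + 23 = (29 + c) + 23 = 52 + c)
sqrt(-58631 + (239457 - a(P))) = sqrt(-58631 + (239457 - (52 - 401))) = sqrt(-58631 + (239457 - 1*(-349))) = sqrt(-58631 + (239457 + 349)) = sqrt(-58631 + 239806) = sqrt(181175) = 5*sqrt(7247)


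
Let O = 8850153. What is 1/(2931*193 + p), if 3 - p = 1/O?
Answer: 8850153/5006407649957 ≈ 1.7678e-6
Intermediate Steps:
p = 26550458/8850153 (p = 3 - 1/8850153 = 26550458/8850153 ≈ 3.0000)
1/(2931*193 + p) = 1/(2931*193 + 26550458/8850153) = 1/(565683 + 26550458/8850153) = 1/(5006407649957/8850153) = 8850153/5006407649957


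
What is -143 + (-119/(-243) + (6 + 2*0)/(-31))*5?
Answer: -1066064/7533 ≈ -141.52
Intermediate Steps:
-143 + (-119/(-243) + (6 + 2*0)/(-31))*5 = -143 + (-119*(-1/243) + (6 + 0)*(-1/31))*5 = -143 + (119/243 + 6*(-1/31))*5 = -143 + (119/243 - 6/31)*5 = -143 + (2231/7533)*5 = -143 + 11155/7533 = -1066064/7533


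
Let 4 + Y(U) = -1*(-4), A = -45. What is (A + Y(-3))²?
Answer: 2025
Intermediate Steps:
Y(U) = 0 (Y(U) = -4 - 1*(-4) = -4 + 4 = 0)
(A + Y(-3))² = (-45 + 0)² = (-45)² = 2025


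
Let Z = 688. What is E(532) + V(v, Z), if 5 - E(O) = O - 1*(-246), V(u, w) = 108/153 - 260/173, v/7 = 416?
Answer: -2275737/2941 ≈ -773.80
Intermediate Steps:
v = 2912 (v = 7*416 = 2912)
V(u, w) = -2344/2941 (V(u, w) = 108*(1/153) - 260*1/173 = 12/17 - 260/173 = -2344/2941)
E(O) = -241 - O (E(O) = 5 - (O - 1*(-246)) = 5 - (O + 246) = 5 - (246 + O) = 5 + (-246 - O) = -241 - O)
E(532) + V(v, Z) = (-241 - 1*532) - 2344/2941 = (-241 - 532) - 2344/2941 = -773 - 2344/2941 = -2275737/2941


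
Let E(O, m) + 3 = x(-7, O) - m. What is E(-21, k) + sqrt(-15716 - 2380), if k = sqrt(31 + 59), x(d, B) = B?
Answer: -24 - 3*sqrt(10) + 4*I*sqrt(1131) ≈ -33.487 + 134.52*I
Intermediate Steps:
k = 3*sqrt(10) (k = sqrt(90) = 3*sqrt(10) ≈ 9.4868)
E(O, m) = -3 + O - m (E(O, m) = -3 + (O - m) = -3 + O - m)
E(-21, k) + sqrt(-15716 - 2380) = (-3 - 21 - 3*sqrt(10)) + sqrt(-15716 - 2380) = (-3 - 21 - 3*sqrt(10)) + sqrt(-18096) = (-24 - 3*sqrt(10)) + 4*I*sqrt(1131) = -24 - 3*sqrt(10) + 4*I*sqrt(1131)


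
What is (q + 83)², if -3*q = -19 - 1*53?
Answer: 11449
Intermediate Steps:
q = 24 (q = -(-19 - 1*53)/3 = -(-19 - 53)/3 = -⅓*(-72) = 24)
(q + 83)² = (24 + 83)² = 107² = 11449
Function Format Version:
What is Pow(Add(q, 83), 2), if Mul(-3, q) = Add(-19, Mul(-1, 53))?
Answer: 11449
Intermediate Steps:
q = 24 (q = Mul(Rational(-1, 3), Add(-19, Mul(-1, 53))) = Mul(Rational(-1, 3), Add(-19, -53)) = Mul(Rational(-1, 3), -72) = 24)
Pow(Add(q, 83), 2) = Pow(Add(24, 83), 2) = Pow(107, 2) = 11449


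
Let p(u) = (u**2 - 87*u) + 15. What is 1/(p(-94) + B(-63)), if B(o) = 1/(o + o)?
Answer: 126/2145653 ≈ 5.8723e-5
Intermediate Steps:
B(o) = 1/(2*o)
p(u) = 15 + u**2 - 87*u
1/(p(-94) + B(-63)) = 1/((15 + (-94)**2 - 87*(-94)) + (1/2)/(-63)) = 1/((15 + 8836 + 8178) + (1/2)*(-1/63)) = 1/(17029 - 1/126) = 1/(2145653/126) = 126/2145653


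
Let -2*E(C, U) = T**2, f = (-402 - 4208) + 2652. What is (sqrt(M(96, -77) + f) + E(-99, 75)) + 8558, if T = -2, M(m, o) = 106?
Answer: 8556 + 2*I*sqrt(463) ≈ 8556.0 + 43.035*I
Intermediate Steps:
f = -1958 (f = -4610 + 2652 = -1958)
E(C, U) = -2 (E(C, U) = -1/2*(-2)**2 = -1/2*4 = -2)
(sqrt(M(96, -77) + f) + E(-99, 75)) + 8558 = (sqrt(106 - 1958) - 2) + 8558 = (sqrt(-1852) - 2) + 8558 = (2*I*sqrt(463) - 2) + 8558 = (-2 + 2*I*sqrt(463)) + 8558 = 8556 + 2*I*sqrt(463)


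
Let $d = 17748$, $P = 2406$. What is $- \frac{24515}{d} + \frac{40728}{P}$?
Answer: $\frac{110642909}{7116948} \approx 15.546$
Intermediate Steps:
$- \frac{24515}{d} + \frac{40728}{P} = - \frac{24515}{17748} + \frac{40728}{2406} = \left(-24515\right) \frac{1}{17748} + 40728 \cdot \frac{1}{2406} = - \frac{24515}{17748} + \frac{6788}{401} = \frac{110642909}{7116948}$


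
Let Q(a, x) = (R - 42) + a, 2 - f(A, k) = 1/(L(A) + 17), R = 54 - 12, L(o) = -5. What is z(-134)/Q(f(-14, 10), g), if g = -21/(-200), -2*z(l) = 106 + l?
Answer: 168/23 ≈ 7.3043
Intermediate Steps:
R = 42
z(l) = -53 - l/2 (z(l) = -(106 + l)/2 = -53 - l/2)
f(A, k) = 23/12 (f(A, k) = 2 - 1/(-5 + 17) = 2 - 1/12 = 23/12)
g = 21/200 (g = -21*(-1/200) = 21/200 ≈ 0.10500)
Q(a, x) = a (Q(a, x) = (42 - 42) + a = 0 + a = a)
z(-134)/Q(f(-14, 10), g) = (-53 - ½*(-134))/(23/12) = (-53 + 67)*(12/23) = 14*(12/23) = 168/23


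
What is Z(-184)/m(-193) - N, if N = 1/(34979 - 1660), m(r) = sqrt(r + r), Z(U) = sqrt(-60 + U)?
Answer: -1/33319 + sqrt(23546)/193 ≈ 0.79503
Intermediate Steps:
m(r) = sqrt(2)*sqrt(r) (m(r) = sqrt(2*r) = sqrt(2)*sqrt(r))
N = 1/33319 ≈ 3.0013e-5
Z(-184)/m(-193) - N = sqrt(-60 - 184)/((sqrt(2)*sqrt(-193))) - 1*1/33319 = sqrt(-244)/((sqrt(2)*(I*sqrt(193)))) - 1/33319 = (2*I*sqrt(61))/((I*sqrt(386))) - 1/33319 = (2*I*sqrt(61))*(-I*sqrt(386)/386) - 1/33319 = sqrt(23546)/193 - 1/33319 = -1/33319 + sqrt(23546)/193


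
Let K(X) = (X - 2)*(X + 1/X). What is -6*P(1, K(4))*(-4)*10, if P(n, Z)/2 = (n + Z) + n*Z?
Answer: 8640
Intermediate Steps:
K(X) = (-2 + X)*(X + 1/X)
P(n, Z) = 2*Z + 2*n + 2*Z*n (P(n, Z) = 2*((n + Z) + n*Z) = 2*((Z + n) + Z*n) = 2*(Z + n + Z*n) = 2*Z + 2*n + 2*Z*n)
-6*P(1, K(4))*(-4)*10 = -6*(2*(1 + 4² - 2*4 - 2/4) + 2*1 + 2*(1 + 4² - 2*4 - 2/4)*1)*(-4)*10 = -6*(2*(1 + 16 - 8 - 2*¼) + 2 + 2*(1 + 16 - 8 - 2*¼)*1)*(-4)*10 = -6*(2*(1 + 16 - 8 - ½) + 2 + 2*(1 + 16 - 8 - ½)*1)*(-4)*10 = -6*(2*(17/2) + 2 + 2*(17/2)*1)*(-4)*10 = -6*(17 + 2 + 17)*(-4)*10 = -216*(-4)*10 = -6*(-144)*10 = 864*10 = 8640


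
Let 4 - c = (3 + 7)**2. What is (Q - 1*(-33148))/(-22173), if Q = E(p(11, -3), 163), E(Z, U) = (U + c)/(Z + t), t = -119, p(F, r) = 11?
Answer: -3579917/2394684 ≈ -1.4949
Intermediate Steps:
c = -96 (c = 4 - (3 + 7)**2 = 4 - 1*10**2 = 4 - 1*100 = 4 - 100 = -96)
E(Z, U) = (-96 + U)/(-119 + Z) (E(Z, U) = (U - 96)/(Z - 119) = (-96 + U)/(-119 + Z))
Q = -67/108 (Q = (-96 + 163)/(-119 + 11) = 67/(-108) = -1/108*67 = -67/108 ≈ -0.62037)
(Q - 1*(-33148))/(-22173) = (-67/108 - 1*(-33148))/(-22173) = (-67/108 + 33148)*(-1/22173) = (3579917/108)*(-1/22173) = -3579917/2394684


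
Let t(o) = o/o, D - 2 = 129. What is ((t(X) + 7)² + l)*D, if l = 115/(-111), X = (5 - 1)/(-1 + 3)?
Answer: 915559/111 ≈ 8248.3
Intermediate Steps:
D = 131 (D = 2 + 129 = 131)
X = 2 (X = 4/2 = 4*(½) = 2)
t(o) = 1
l = -115/111 (l = 115*(-1/111) = -115/111 ≈ -1.0360)
((t(X) + 7)² + l)*D = ((1 + 7)² - 115/111)*131 = (8² - 115/111)*131 = (64 - 115/111)*131 = (6989/111)*131 = 915559/111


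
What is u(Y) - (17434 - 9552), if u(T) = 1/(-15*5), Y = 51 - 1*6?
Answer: -591151/75 ≈ -7882.0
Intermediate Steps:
Y = 45 (Y = 51 - 6 = 45)
u(T) = -1/75 (u(T) = 1/(-75) = -1/75)
u(Y) - (17434 - 9552) = -1/75 - (17434 - 9552) = -1/75 - 1*7882 = -1/75 - 7882 = -591151/75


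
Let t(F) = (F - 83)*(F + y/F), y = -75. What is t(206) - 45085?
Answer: -4077107/206 ≈ -19792.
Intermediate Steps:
t(F) = (-83 + F)*(F - 75/F) (t(F) = (F - 83)*(F - 75/F) = (-83 + F)*(F - 75/F))
t(206) - 45085 = (-75 + 206² - 83*206 + 6225/206) - 45085 = (-75 + 42436 - 17098 + 6225*(1/206)) - 45085 = (-75 + 42436 - 17098 + 6225/206) - 45085 = 5210403/206 - 45085 = -4077107/206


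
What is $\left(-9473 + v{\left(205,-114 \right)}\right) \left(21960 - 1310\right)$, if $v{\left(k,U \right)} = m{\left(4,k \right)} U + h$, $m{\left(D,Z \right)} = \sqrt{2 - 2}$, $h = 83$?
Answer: $-193903500$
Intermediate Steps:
$m{\left(D,Z \right)} = 0$ ($m{\left(D,Z \right)} = \sqrt{0} = 0$)
$v{\left(k,U \right)} = 83$ ($v{\left(k,U \right)} = 0 U + 83 = 0 + 83 = 83$)
$\left(-9473 + v{\left(205,-114 \right)}\right) \left(21960 - 1310\right) = \left(-9473 + 83\right) \left(21960 - 1310\right) = \left(-9390\right) 20650 = -193903500$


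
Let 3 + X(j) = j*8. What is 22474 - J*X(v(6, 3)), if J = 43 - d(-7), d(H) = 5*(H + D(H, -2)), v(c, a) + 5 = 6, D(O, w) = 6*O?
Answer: 21034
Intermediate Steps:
v(c, a) = 1 (v(c, a) = -5 + 6 = 1)
X(j) = -3 + 8*j (X(j) = -3 + j*8 = -3 + 8*j)
d(H) = 35*H (d(H) = 5*(H + 6*H) = 5*(7*H) = 35*H)
J = 288 (J = 43 - 35*(-7) = 43 - 1*(-245) = 43 + 245 = 288)
22474 - J*X(v(6, 3)) = 22474 - 288*(-3 + 8*1) = 22474 - 288*(-3 + 8) = 22474 - 288*5 = 22474 - 1*1440 = 22474 - 1440 = 21034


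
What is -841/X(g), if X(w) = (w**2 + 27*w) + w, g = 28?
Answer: -841/1568 ≈ -0.53635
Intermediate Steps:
X(w) = w**2 + 28*w
-841/X(g) = -841*1/(28*(28 + 28)) = -841/(28*56) = -841/1568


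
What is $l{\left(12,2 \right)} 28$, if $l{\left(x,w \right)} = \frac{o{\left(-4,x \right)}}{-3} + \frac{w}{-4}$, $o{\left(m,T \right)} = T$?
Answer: $-126$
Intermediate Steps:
$l{\left(x,w \right)} = - \frac{x}{3} - \frac{w}{4}$ ($l{\left(x,w \right)} = \frac{x}{-3} + \frac{w}{-4} = x \left(- \frac{1}{3}\right) + w \left(- \frac{1}{4}\right) = - \frac{x}{3} - \frac{w}{4}$)
$l{\left(12,2 \right)} 28 = \left(\left(- \frac{1}{3}\right) 12 - \frac{1}{2}\right) 28 = \left(-4 - \frac{1}{2}\right) 28 = \left(- \frac{9}{2}\right) 28 = -126$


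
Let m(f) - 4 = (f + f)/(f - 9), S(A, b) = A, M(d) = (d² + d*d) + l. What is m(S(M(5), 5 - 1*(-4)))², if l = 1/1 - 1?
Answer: 69696/1681 ≈ 41.461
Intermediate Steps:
l = 0 (l = 1 - 1 = 0)
M(d) = 2*d² (M(d) = (d² + d*d) + 0 = (d² + d²) + 0 = 2*d² + 0 = 2*d²)
m(f) = 4 + 2*f/(-9 + f) (m(f) = 4 + (f + f)/(f - 9) = 4 + (2*f)/(-9 + f) = 4 + 2*f/(-9 + f))
m(S(M(5), 5 - 1*(-4)))² = (6*(-6 + 2*5²)/(-9 + 2*5²))² = (6*(-6 + 2*25)/(-9 + 2*25))² = (6*(-6 + 50)/(-9 + 50))² = (6*44/41)² = (6*(1/41)*44)² = (264/41)² = 69696/1681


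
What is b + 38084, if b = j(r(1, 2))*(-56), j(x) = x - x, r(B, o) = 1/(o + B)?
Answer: 38084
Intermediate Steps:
r(B, o) = 1/(B + o)
j(x) = 0
b = 0 (b = 0*(-56) = 0)
b + 38084 = 0 + 38084 = 38084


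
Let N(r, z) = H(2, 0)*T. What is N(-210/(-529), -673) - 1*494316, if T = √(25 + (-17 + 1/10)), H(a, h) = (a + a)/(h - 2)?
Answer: -494316 - 9*√10/5 ≈ -4.9432e+5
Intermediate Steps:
H(a, h) = 2*a/(-2 + h) (H(a, h) = (2*a)/(-2 + h) = 2*a/(-2 + h))
T = 9*√10/10 (T = √(25 + (-17 + ⅒)) = √(25 - 169/10) = √(81/10) = 9*√10/10 ≈ 2.8461)
N(r, z) = -9*√10/5 (N(r, z) = (2*2/(-2 + 0))*(9*√10/10) = (2*2/(-2))*(9*√10/10) = (2*2*(-½))*(9*√10/10) = -9*√10/5)
N(-210/(-529), -673) - 1*494316 = -9*√10/5 - 1*494316 = -9*√10/5 - 494316 = -494316 - 9*√10/5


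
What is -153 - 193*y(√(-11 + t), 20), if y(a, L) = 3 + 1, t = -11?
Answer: -925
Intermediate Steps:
y(a, L) = 4
-153 - 193*y(√(-11 + t), 20) = -153 - 193*4 = -153 - 772 = -925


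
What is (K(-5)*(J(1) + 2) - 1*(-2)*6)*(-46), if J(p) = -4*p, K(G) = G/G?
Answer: -460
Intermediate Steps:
K(G) = 1
(K(-5)*(J(1) + 2) - 1*(-2)*6)*(-46) = (1*(-4*1 + 2) - 1*(-2)*6)*(-46) = (1*(-4 + 2) + 2*6)*(-46) = (1*(-2) + 12)*(-46) = (-2 + 12)*(-46) = 10*(-46) = -460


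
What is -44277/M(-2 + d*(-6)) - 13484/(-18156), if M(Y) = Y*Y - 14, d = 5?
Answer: -197568593/4584390 ≈ -43.096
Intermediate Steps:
M(Y) = -14 + Y² (M(Y) = Y² - 14 = -14 + Y²)
-44277/M(-2 + d*(-6)) - 13484/(-18156) = -44277/(-14 + (-2 + 5*(-6))²) - 13484/(-18156) = -44277/(-14 + (-2 - 30)²) - 13484*(-1/18156) = -44277/(-14 + (-32)²) + 3371/4539 = -44277/(-14 + 1024) + 3371/4539 = -44277/1010 + 3371/4539 = -197568593/4584390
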